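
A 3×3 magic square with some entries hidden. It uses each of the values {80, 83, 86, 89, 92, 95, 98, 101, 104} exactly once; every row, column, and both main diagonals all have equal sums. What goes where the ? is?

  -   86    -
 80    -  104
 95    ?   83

The 9 entries sum to 828, so each line sums to 828/3 = 276.
From row 2, 276 − (80 + 104) gives (2,2) = 92.
Using row 3: 95 + 83 + ? → (3,2) = 276 − 178 = 98.

98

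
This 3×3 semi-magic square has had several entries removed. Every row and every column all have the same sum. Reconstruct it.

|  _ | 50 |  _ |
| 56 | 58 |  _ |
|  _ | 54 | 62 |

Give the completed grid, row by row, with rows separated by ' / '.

60 50 52 / 56 58 48 / 46 54 62

Column 2 is already complete: 50 + 58 + 54 = 162, so that is the magic constant.
From row 2, 162 − (56 + 58) gives (2,3) = 48.
The remaining cell in row 3 is (3,1) = 162 − 116 = 46.
From column 1, 162 − (56 + 46) gives (1,1) = 60.
Column 3: 48 + 62 + ? = 162, so (1,3) = 52.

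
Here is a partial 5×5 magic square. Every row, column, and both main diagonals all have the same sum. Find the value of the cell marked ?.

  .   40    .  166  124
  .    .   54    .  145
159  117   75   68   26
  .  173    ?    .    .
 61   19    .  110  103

131

Row 3 is complete and sums to 445; that is the magic constant.
Row 5: 61 + 19 + 110 + 103 + ? = 445, so (5,3) = 152.
Column 2: 40 + 117 + 173 + 19 + ? = 445, so (2,2) = 96.
Column 5: 124 + 145 + 26 + 103 + ? = 445, so (4,5) = 47.
Anti-diagonal needs 445; the known cells sum to 433, so (2,4) = 12.
Row 2: 96 + 54 + 12 + 145 + ? = 445, so (2,1) = 138.
Column 4 needs 445; the known cells sum to 356, so (4,4) = 89.
Using main diagonal: 96 + 75 + 89 + 103 + ? → (1,1) = 445 − 363 = 82.
The remaining cell in row 1 is (1,3) = 445 − 412 = 33.
Using column 1: 82 + 138 + 159 + 61 + ? → (4,1) = 445 − 440 = 5.
From column 3, 445 − (33 + 54 + 75 + 152) gives (4,3) = 131.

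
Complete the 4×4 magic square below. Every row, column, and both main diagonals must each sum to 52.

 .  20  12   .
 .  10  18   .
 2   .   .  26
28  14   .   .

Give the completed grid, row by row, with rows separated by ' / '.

From column 2, 52 − (20 + 10 + 14) gives (3,2) = 8.
From anti-diagonal, 52 − (18 + 8 + 28) gives (1,4) = -2.
From row 1, 52 − (20 + 12 + (-2)) gives (1,1) = 22.
Using row 3: 2 + 8 + 26 + ? → (3,3) = 52 − 36 = 16.
From column 1, 52 − (22 + 2 + 28) gives (2,1) = 0.
Column 3 needs 52; the known cells sum to 46, so (4,3) = 6.
Main diagonal must total 52; the given cells sum to 48, so (4,4) = 4.
Using row 2: 0 + 10 + 18 + ? → (2,4) = 52 − 28 = 24.

22 20 12 -2 / 0 10 18 24 / 2 8 16 26 / 28 14 6 4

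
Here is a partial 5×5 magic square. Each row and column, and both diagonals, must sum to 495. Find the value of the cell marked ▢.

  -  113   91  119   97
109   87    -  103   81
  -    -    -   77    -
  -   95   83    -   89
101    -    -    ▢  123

From row 1, 495 − (113 + 91 + 119 + 97) gives (1,1) = 75.
The remaining cell in row 2 is (2,3) = 495 − 380 = 115.
Column 5 needs 495; the known cells sum to 390, so (3,5) = 105.
Using anti-diagonal: 97 + 103 + 95 + 101 + ? → (3,3) = 495 − 396 = 99.
Column 3: 91 + 115 + 99 + 83 + ? = 495, so (5,3) = 107.
Using main diagonal: 75 + 87 + 99 + 123 + ? → (4,4) = 495 − 384 = 111.
The remaining cell in row 4 is (4,1) = 495 − 378 = 117.
Using column 1: 75 + 109 + 117 + 101 + ? → (3,1) = 495 − 402 = 93.
The remaining cell in column 4 is (5,4) = 495 − 410 = 85.

85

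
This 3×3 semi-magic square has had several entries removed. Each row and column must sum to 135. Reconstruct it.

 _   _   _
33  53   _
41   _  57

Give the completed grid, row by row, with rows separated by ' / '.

Row 2 needs 135; the known cells sum to 86, so (2,3) = 49.
Row 3 must total 135; the given cells sum to 98, so (3,2) = 37.
Column 1: 33 + 41 + ? = 135, so (1,1) = 61.
The remaining cell in column 2 is (1,2) = 135 − 90 = 45.
Column 3: 49 + 57 + ? = 135, so (1,3) = 29.

61 45 29 / 33 53 49 / 41 37 57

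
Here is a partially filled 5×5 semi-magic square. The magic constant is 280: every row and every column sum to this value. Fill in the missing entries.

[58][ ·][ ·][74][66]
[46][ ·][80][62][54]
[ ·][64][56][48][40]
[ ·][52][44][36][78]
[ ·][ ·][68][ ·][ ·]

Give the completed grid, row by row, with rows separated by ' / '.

58 50 32 74 66 / 46 38 80 62 54 / 72 64 56 48 40 / 70 52 44 36 78 / 34 76 68 60 42

The remaining cell in row 2 is (2,2) = 280 − 242 = 38.
Row 3 needs 280; the known cells sum to 208, so (3,1) = 72.
From row 4, 280 − (52 + 44 + 36 + 78) gives (4,1) = 70.
Column 1: 58 + 46 + 72 + 70 + ? = 280, so (5,1) = 34.
Column 3 needs 280; the known cells sum to 248, so (1,3) = 32.
Column 4 must total 280; the given cells sum to 220, so (5,4) = 60.
Column 5: 66 + 54 + 40 + 78 + ? = 280, so (5,5) = 42.
Row 1: 58 + 32 + 74 + 66 + ? = 280, so (1,2) = 50.
Row 5: 34 + 68 + 60 + 42 + ? = 280, so (5,2) = 76.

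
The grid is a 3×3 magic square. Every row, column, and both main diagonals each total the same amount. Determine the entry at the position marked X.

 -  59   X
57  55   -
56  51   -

Column 2 is complete and sums to 165; that is the magic constant.
From row 2, 165 − (57 + 55) gives (2,3) = 53.
From row 3, 165 − (56 + 51) gives (3,3) = 58.
Column 1 must total 165; the given cells sum to 113, so (1,1) = 52.
Using column 3: 53 + 58 + ? → (1,3) = 165 − 111 = 54.

54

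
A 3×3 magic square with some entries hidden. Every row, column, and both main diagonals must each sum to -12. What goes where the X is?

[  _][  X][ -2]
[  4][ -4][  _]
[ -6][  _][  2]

From row 2, -12 − (4 + (-4)) gives (2,3) = -12.
From row 3, -12 − (-6 + 2) gives (3,2) = -8.
Column 1 must total -12; the given cells sum to -2, so (1,1) = -10.
Using column 2: -4 + (-8) + ? → (1,2) = -12 − (-12) = 0.

0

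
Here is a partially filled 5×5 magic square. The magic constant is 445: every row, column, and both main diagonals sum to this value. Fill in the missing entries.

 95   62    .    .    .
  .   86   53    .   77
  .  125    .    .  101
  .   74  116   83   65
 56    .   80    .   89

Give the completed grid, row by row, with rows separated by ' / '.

Using row 4: 74 + 116 + 83 + 65 + ? → (4,1) = 445 − 338 = 107.
Using column 2: 62 + 86 + 125 + 74 + ? → (5,2) = 445 − 347 = 98.
From column 5, 445 − (77 + 101 + 65 + 89) gives (1,5) = 113.
The remaining cell in main diagonal is (3,3) = 445 − 353 = 92.
The remaining cell in anti-diagonal is (2,4) = 445 − 335 = 110.
Row 2 must total 445; the given cells sum to 326, so (2,1) = 119.
Row 5 needs 445; the known cells sum to 323, so (5,4) = 122.
The remaining cell in column 1 is (3,1) = 445 − 377 = 68.
Column 3: 53 + 92 + 116 + 80 + ? = 445, so (1,3) = 104.
From row 1, 445 − (95 + 62 + 104 + 113) gives (1,4) = 71.
Row 3 needs 445; the known cells sum to 386, so (3,4) = 59.

95 62 104 71 113 / 119 86 53 110 77 / 68 125 92 59 101 / 107 74 116 83 65 / 56 98 80 122 89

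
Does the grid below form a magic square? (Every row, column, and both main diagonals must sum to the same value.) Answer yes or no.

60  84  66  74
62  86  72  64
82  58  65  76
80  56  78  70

No — row 4 sums to 284 but row 3 sums to 281.

Row 1: 60 + 84 + 66 + 74 = 284.
Row 2: 62 + 86 + 72 + 64 = 284.
Row 3: 82 + 58 + 65 + 76 = 281.
Row 4: 80 + 56 + 78 + 70 = 284.
Column 1: 60 + 62 + 82 + 80 = 284.
Column 2: 84 + 86 + 58 + 56 = 284.
Column 3: 66 + 72 + 65 + 78 = 281.
Column 4: 74 + 64 + 76 + 70 = 284.
Main diagonal: 60 + 86 + 65 + 70 = 281.
Anti-diagonal: 74 + 72 + 58 + 80 = 284.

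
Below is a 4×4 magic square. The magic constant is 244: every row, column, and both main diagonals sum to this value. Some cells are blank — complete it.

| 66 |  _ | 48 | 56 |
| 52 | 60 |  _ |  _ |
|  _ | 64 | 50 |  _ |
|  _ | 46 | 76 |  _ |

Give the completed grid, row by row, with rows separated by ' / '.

66 74 48 56 / 52 60 70 62 / 72 64 50 58 / 54 46 76 68

Row 1 needs 244; the known cells sum to 170, so (1,2) = 74.
Column 3: 48 + 50 + 76 + ? = 244, so (2,3) = 70.
Using main diagonal: 66 + 60 + 50 + ? → (4,4) = 244 − 176 = 68.
Anti-diagonal needs 244; the known cells sum to 190, so (4,1) = 54.
The remaining cell in row 2 is (2,4) = 244 − 182 = 62.
From column 1, 244 − (66 + 52 + 54) gives (3,1) = 72.
Column 4 needs 244; the known cells sum to 186, so (3,4) = 58.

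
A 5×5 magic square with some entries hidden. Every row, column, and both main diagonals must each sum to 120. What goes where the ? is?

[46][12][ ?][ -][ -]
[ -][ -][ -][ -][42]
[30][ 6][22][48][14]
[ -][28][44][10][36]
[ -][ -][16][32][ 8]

38

The remaining cell in row 4 is (4,1) = 120 − 118 = 2.
Column 5 needs 120; the known cells sum to 100, so (1,5) = 20.
From main diagonal, 120 − (46 + 22 + 10 + 8) gives (2,2) = 34.
Column 2 needs 120; the known cells sum to 80, so (5,2) = 40.
Row 5 needs 120; the known cells sum to 96, so (5,1) = 24.
Column 1 must total 120; the given cells sum to 102, so (2,1) = 18.
Using anti-diagonal: 20 + 22 + 28 + 24 + ? → (2,4) = 120 − 94 = 26.
Row 2 must total 120; the given cells sum to 120, so (2,3) = 0.
Using column 3: 0 + 22 + 44 + 16 + ? → (1,3) = 120 − 82 = 38.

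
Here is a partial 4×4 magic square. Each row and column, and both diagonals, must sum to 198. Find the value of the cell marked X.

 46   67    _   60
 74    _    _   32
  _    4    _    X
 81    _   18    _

The remaining cell in row 1 is (1,3) = 198 − 173 = 25.
Using column 1: 46 + 74 + 81 + ? → (3,1) = 198 − 201 = -3.
The remaining cell in anti-diagonal is (2,3) = 198 − 145 = 53.
Row 2 must total 198; the given cells sum to 159, so (2,2) = 39.
From column 2, 198 − (67 + 39 + 4) gives (4,2) = 88.
Column 3 needs 198; the known cells sum to 96, so (3,3) = 102.
Main diagonal must total 198; the given cells sum to 187, so (4,4) = 11.
Row 3: -3 + 4 + 102 + ? = 198, so (3,4) = 95.

95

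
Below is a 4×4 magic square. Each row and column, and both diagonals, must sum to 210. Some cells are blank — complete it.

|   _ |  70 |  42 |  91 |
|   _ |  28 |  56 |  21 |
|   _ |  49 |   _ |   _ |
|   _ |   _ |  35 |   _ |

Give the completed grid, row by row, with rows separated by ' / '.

7 70 42 91 / 105 28 56 21 / 84 49 77 0 / 14 63 35 98

Row 1: 70 + 42 + 91 + ? = 210, so (1,1) = 7.
The remaining cell in row 2 is (2,1) = 210 − 105 = 105.
The remaining cell in column 2 is (4,2) = 210 − 147 = 63.
Column 3: 42 + 56 + 35 + ? = 210, so (3,3) = 77.
Main diagonal needs 210; the known cells sum to 112, so (4,4) = 98.
The remaining cell in anti-diagonal is (4,1) = 210 − 196 = 14.
Using column 1: 7 + 105 + 14 + ? → (3,1) = 210 − 126 = 84.
Using column 4: 91 + 21 + 98 + ? → (3,4) = 210 − 210 = 0.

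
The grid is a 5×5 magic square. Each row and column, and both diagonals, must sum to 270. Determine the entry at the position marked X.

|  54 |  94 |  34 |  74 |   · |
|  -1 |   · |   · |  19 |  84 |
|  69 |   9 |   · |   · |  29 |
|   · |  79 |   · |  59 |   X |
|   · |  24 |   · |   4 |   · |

From row 1, 270 − (54 + 94 + 34 + 74) gives (1,5) = 14.
Column 2 must total 270; the given cells sum to 206, so (2,2) = 64.
Column 4 needs 270; the known cells sum to 156, so (3,4) = 114.
From row 2, 270 − (-1 + 64 + 19 + 84) gives (2,3) = 104.
From row 3, 270 − (69 + 9 + 114 + 29) gives (3,3) = 49.
Main diagonal: 54 + 64 + 49 + 59 + ? = 270, so (5,5) = 44.
Anti-diagonal: 14 + 19 + 49 + 79 + ? = 270, so (5,1) = 109.
Row 5 needs 270; the known cells sum to 181, so (5,3) = 89.
Column 1 needs 270; the known cells sum to 231, so (4,1) = 39.
From column 3, 270 − (34 + 104 + 49 + 89) gives (4,3) = -6.
Column 5 needs 270; the known cells sum to 171, so (4,5) = 99.

99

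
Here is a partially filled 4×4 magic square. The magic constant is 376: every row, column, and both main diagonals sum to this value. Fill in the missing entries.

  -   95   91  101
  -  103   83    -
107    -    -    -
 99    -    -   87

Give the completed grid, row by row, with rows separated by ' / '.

From row 1, 376 − (95 + 91 + 101) gives (1,1) = 89.
Column 1: 89 + 107 + 99 + ? = 376, so (2,1) = 81.
Using main diagonal: 89 + 103 + 87 + ? → (3,3) = 376 − 279 = 97.
Anti-diagonal needs 376; the known cells sum to 283, so (3,2) = 93.
Row 2: 81 + 103 + 83 + ? = 376, so (2,4) = 109.
The remaining cell in row 3 is (3,4) = 376 − 297 = 79.
From column 2, 376 − (95 + 103 + 93) gives (4,2) = 85.
From column 3, 376 − (91 + 83 + 97) gives (4,3) = 105.

89 95 91 101 / 81 103 83 109 / 107 93 97 79 / 99 85 105 87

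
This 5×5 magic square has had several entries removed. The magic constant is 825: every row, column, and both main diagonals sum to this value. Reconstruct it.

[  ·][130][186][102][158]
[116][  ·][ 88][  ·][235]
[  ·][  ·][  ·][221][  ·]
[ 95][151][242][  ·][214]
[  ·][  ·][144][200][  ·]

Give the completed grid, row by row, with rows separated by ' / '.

249 130 186 102 158 / 116 207 88 179 235 / 193 109 165 221 137 / 95 151 242 123 214 / 172 228 144 200 81

The remaining cell in row 1 is (1,1) = 825 − 576 = 249.
From row 4, 825 − (95 + 151 + 242 + 214) gives (4,4) = 123.
Using column 3: 186 + 88 + 242 + 144 + ? → (3,3) = 825 − 660 = 165.
Column 4 must total 825; the given cells sum to 646, so (2,4) = 179.
From anti-diagonal, 825 − (158 + 179 + 165 + 151) gives (5,1) = 172.
Row 2 must total 825; the given cells sum to 618, so (2,2) = 207.
From column 1, 825 − (249 + 116 + 95 + 172) gives (3,1) = 193.
Using main diagonal: 249 + 207 + 165 + 123 + ? → (5,5) = 825 − 744 = 81.
From row 5, 825 − (172 + 144 + 200 + 81) gives (5,2) = 228.
The remaining cell in column 2 is (3,2) = 825 − 716 = 109.
Column 5: 158 + 235 + 214 + 81 + ? = 825, so (3,5) = 137.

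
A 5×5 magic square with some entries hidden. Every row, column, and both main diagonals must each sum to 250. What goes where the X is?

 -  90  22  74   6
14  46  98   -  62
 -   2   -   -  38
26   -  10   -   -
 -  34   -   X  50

18

The remaining cell in row 1 is (1,1) = 250 − 192 = 58.
Using row 2: 14 + 46 + 98 + 62 + ? → (2,4) = 250 − 220 = 30.
The remaining cell in column 2 is (4,2) = 250 − 172 = 78.
Using column 5: 6 + 62 + 38 + 50 + ? → (4,5) = 250 − 156 = 94.
Using row 4: 26 + 78 + 10 + 94 + ? → (4,4) = 250 − 208 = 42.
From main diagonal, 250 − (58 + 46 + 42 + 50) gives (3,3) = 54.
Anti-diagonal: 6 + 30 + 54 + 78 + ? = 250, so (5,1) = 82.
Column 1 needs 250; the known cells sum to 180, so (3,1) = 70.
Column 3: 22 + 98 + 54 + 10 + ? = 250, so (5,3) = 66.
Row 3 needs 250; the known cells sum to 164, so (3,4) = 86.
The remaining cell in row 5 is (5,4) = 250 − 232 = 18.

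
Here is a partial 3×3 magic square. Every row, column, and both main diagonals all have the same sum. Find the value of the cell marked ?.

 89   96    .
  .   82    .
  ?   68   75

103

Column 2 is complete and sums to 246; that is the magic constant.
Row 1 needs 246; the known cells sum to 185, so (1,3) = 61.
Row 3 needs 246; the known cells sum to 143, so (3,1) = 103.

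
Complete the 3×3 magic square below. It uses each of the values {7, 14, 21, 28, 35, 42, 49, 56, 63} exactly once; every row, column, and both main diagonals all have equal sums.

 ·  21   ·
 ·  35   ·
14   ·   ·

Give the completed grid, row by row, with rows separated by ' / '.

28 21 56 / 63 35 7 / 14 49 42

The 9 entries sum to 315, so each line sums to 315/3 = 105.
Column 2 needs 105; the known cells sum to 56, so (3,2) = 49.
The remaining cell in anti-diagonal is (1,3) = 105 − 49 = 56.
Row 1: 21 + 56 + ? = 105, so (1,1) = 28.
Using row 3: 14 + 49 + ? → (3,3) = 105 − 63 = 42.
The remaining cell in column 1 is (2,1) = 105 − 42 = 63.
The remaining cell in column 3 is (2,3) = 105 − 98 = 7.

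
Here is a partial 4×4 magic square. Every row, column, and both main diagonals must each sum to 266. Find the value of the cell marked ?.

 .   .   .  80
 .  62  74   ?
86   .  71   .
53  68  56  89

47

Using column 3: 74 + 71 + 56 + ? → (1,3) = 266 − 201 = 65.
Main diagonal: 62 + 71 + 89 + ? = 266, so (1,1) = 44.
Using anti-diagonal: 80 + 74 + 53 + ? → (3,2) = 266 − 207 = 59.
Using row 1: 44 + 65 + 80 + ? → (1,2) = 266 − 189 = 77.
The remaining cell in row 3 is (3,4) = 266 − 216 = 50.
Column 1 must total 266; the given cells sum to 183, so (2,1) = 83.
Column 4 must total 266; the given cells sum to 219, so (2,4) = 47.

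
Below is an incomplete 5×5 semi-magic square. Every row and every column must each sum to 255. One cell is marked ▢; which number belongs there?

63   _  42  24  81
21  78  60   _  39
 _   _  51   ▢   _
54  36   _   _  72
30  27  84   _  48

33

Using row 1: 63 + 42 + 24 + 81 + ? → (1,2) = 255 − 210 = 45.
Row 2 must total 255; the given cells sum to 198, so (2,4) = 57.
Row 5 needs 255; the known cells sum to 189, so (5,4) = 66.
Column 1 must total 255; the given cells sum to 168, so (3,1) = 87.
Column 2 must total 255; the given cells sum to 186, so (3,2) = 69.
Column 3 needs 255; the known cells sum to 237, so (4,3) = 18.
Column 5 must total 255; the given cells sum to 240, so (3,5) = 15.
Row 3 must total 255; the given cells sum to 222, so (3,4) = 33.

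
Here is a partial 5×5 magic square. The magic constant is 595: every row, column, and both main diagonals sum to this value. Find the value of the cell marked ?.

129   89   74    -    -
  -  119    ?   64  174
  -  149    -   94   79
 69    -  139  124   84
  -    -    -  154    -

104

Using row 4: 69 + 139 + 124 + 84 + ? → (4,2) = 595 − 416 = 179.
Column 2 needs 595; the known cells sum to 536, so (5,2) = 59.
Column 4 must total 595; the given cells sum to 436, so (1,4) = 159.
Row 1: 129 + 89 + 74 + 159 + ? = 595, so (1,5) = 144.
Column 5 must total 595; the given cells sum to 481, so (5,5) = 114.
Main diagonal must total 595; the given cells sum to 486, so (3,3) = 109.
The remaining cell in anti-diagonal is (5,1) = 595 − 496 = 99.
Row 3 needs 595; the known cells sum to 431, so (3,1) = 164.
Using row 5: 99 + 59 + 154 + 114 + ? → (5,3) = 595 − 426 = 169.
Column 1: 129 + 164 + 69 + 99 + ? = 595, so (2,1) = 134.
Column 3 needs 595; the known cells sum to 491, so (2,3) = 104.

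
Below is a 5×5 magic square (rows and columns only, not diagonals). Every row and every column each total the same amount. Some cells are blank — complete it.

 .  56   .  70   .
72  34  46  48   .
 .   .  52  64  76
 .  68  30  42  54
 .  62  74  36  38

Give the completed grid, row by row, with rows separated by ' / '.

44 56 58 70 32 / 72 34 46 48 60 / 28 40 52 64 76 / 66 68 30 42 54 / 50 62 74 36 38

Column 4 is already complete: 70 + 48 + 64 + 42 + 36 = 260, so that is the magic constant.
From row 2, 260 − (72 + 34 + 46 + 48) gives (2,5) = 60.
Row 4 must total 260; the given cells sum to 194, so (4,1) = 66.
The remaining cell in row 5 is (5,1) = 260 − 210 = 50.
Column 2 needs 260; the known cells sum to 220, so (3,2) = 40.
The remaining cell in column 3 is (1,3) = 260 − 202 = 58.
From column 5, 260 − (60 + 76 + 54 + 38) gives (1,5) = 32.
Row 1 must total 260; the given cells sum to 216, so (1,1) = 44.
Row 3 must total 260; the given cells sum to 232, so (3,1) = 28.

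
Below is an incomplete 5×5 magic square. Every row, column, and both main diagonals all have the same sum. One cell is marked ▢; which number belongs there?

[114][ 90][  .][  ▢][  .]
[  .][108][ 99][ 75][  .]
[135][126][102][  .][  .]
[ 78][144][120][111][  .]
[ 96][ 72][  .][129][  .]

Column 2 is complete and sums to 540; that is the magic constant.
Using row 4: 78 + 144 + 120 + 111 + ? → (4,5) = 540 − 453 = 87.
Using column 1: 114 + 135 + 78 + 96 + ? → (2,1) = 540 − 423 = 117.
Using main diagonal: 114 + 108 + 102 + 111 + ? → (5,5) = 540 − 435 = 105.
Anti-diagonal: 75 + 102 + 144 + 96 + ? = 540, so (1,5) = 123.
The remaining cell in row 2 is (2,5) = 540 − 399 = 141.
From row 5, 540 − (96 + 72 + 129 + 105) gives (5,3) = 138.
Column 3 needs 540; the known cells sum to 459, so (1,3) = 81.
Column 5: 123 + 141 + 87 + 105 + ? = 540, so (3,5) = 84.
Using row 1: 114 + 90 + 81 + 123 + ? → (1,4) = 540 − 408 = 132.

132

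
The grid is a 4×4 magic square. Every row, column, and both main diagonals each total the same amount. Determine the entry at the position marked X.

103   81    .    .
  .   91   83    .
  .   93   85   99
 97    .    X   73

Main diagonal is complete and sums to 352; that is the magic constant.
Row 3 must total 352; the given cells sum to 277, so (3,1) = 75.
Column 1: 103 + 75 + 97 + ? = 352, so (2,1) = 77.
From column 2, 352 − (81 + 91 + 93) gives (4,2) = 87.
Anti-diagonal: 83 + 93 + 97 + ? = 352, so (1,4) = 79.
Using row 1: 103 + 81 + 79 + ? → (1,3) = 352 − 263 = 89.
Using row 2: 77 + 91 + 83 + ? → (2,4) = 352 − 251 = 101.
Row 4: 97 + 87 + 73 + ? = 352, so (4,3) = 95.

95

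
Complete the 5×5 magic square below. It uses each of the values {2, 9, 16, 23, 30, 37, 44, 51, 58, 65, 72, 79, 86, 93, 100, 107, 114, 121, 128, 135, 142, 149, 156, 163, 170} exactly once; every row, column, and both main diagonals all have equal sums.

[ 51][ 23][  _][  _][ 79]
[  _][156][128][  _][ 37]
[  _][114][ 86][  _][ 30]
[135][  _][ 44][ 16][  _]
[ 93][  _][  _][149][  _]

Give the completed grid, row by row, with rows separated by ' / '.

The 25 entries sum to 2150, so each line sums to 2150/5 = 430.
Using main diagonal: 51 + 156 + 86 + 16 + ? → (5,5) = 430 − 309 = 121.
The remaining cell in column 5 is (4,5) = 430 − 267 = 163.
Using row 4: 135 + 44 + 16 + 163 + ? → (4,2) = 430 − 358 = 72.
Column 2 needs 430; the known cells sum to 365, so (5,2) = 65.
Anti-diagonal: 79 + 86 + 72 + 93 + ? = 430, so (2,4) = 100.
Row 2 needs 430; the known cells sum to 421, so (2,1) = 9.
Row 5 needs 430; the known cells sum to 428, so (5,3) = 2.
From column 1, 430 − (51 + 9 + 135 + 93) gives (3,1) = 142.
Column 3 must total 430; the given cells sum to 260, so (1,3) = 170.
The remaining cell in row 1 is (1,4) = 430 − 323 = 107.
From row 3, 430 − (142 + 114 + 86 + 30) gives (3,4) = 58.

51 23 170 107 79 / 9 156 128 100 37 / 142 114 86 58 30 / 135 72 44 16 163 / 93 65 2 149 121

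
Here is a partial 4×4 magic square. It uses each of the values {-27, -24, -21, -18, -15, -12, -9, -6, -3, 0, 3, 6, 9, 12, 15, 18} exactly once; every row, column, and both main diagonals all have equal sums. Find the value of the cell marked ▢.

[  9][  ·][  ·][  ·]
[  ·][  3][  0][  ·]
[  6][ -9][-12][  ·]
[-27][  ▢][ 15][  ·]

12

The 16 entries sum to -72, so each line sums to -72/4 = -18.
Row 3: 6 + (-9) + (-12) + ? = -18, so (3,4) = -3.
From column 1, -18 − (9 + 6 + (-27)) gives (2,1) = -6.
The remaining cell in column 3 is (1,3) = -18 − 3 = -21.
Main diagonal needs -18; the known cells sum to 0, so (4,4) = -18.
Using anti-diagonal: 0 + (-9) + (-27) + ? → (1,4) = -18 − (-36) = 18.
From row 1, -18 − (9 + (-21) + 18) gives (1,2) = -24.
Using row 2: -6 + 3 + 0 + ? → (2,4) = -18 − (-3) = -15.
The remaining cell in row 4 is (4,2) = -18 − (-30) = 12.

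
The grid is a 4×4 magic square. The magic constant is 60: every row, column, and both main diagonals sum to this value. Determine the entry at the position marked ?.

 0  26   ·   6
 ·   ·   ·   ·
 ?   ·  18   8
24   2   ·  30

The remaining cell in row 1 is (1,3) = 60 − 32 = 28.
Row 4 must total 60; the given cells sum to 56, so (4,3) = 4.
The remaining cell in column 3 is (2,3) = 60 − 50 = 10.
The remaining cell in column 4 is (2,4) = 60 − 44 = 16.
Main diagonal must total 60; the given cells sum to 48, so (2,2) = 12.
The remaining cell in anti-diagonal is (3,2) = 60 − 40 = 20.
From row 2, 60 − (12 + 10 + 16) gives (2,1) = 22.
From row 3, 60 − (20 + 18 + 8) gives (3,1) = 14.

14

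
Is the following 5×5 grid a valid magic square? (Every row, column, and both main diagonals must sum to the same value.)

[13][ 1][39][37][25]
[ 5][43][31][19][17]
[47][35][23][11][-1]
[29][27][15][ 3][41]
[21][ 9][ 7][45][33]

Yes

Row 1: 13 + 1 + 39 + 37 + 25 = 115.
Row 2: 5 + 43 + 31 + 19 + 17 = 115.
Row 3: 47 + 35 + 23 + 11 + (-1) = 115.
Row 4: 29 + 27 + 15 + 3 + 41 = 115.
Row 5: 21 + 9 + 7 + 45 + 33 = 115.
Column 1: 13 + 5 + 47 + 29 + 21 = 115.
Column 2: 1 + 43 + 35 + 27 + 9 = 115.
Column 3: 39 + 31 + 23 + 15 + 7 = 115.
Column 4: 37 + 19 + 11 + 3 + 45 = 115.
Column 5: 25 + 17 + (-1) + 41 + 33 = 115.
Main diagonal: 13 + 43 + 23 + 3 + 33 = 115.
Anti-diagonal: 25 + 19 + 23 + 27 + 21 = 115.
All lines sum to 115.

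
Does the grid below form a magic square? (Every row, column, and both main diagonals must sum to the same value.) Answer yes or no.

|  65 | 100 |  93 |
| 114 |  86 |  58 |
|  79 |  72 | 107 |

Yes

Row 1: 65 + 100 + 93 = 258.
Row 2: 114 + 86 + 58 = 258.
Row 3: 79 + 72 + 107 = 258.
Column 1: 65 + 114 + 79 = 258.
Column 2: 100 + 86 + 72 = 258.
Column 3: 93 + 58 + 107 = 258.
Main diagonal: 65 + 86 + 107 = 258.
Anti-diagonal: 93 + 86 + 79 = 258.
All lines sum to 258.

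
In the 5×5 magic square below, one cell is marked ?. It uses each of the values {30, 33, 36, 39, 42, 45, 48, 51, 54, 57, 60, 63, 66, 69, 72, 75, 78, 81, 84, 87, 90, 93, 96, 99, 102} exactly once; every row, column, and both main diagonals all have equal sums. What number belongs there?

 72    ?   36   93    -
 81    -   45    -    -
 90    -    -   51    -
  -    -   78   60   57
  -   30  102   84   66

The 25 entries sum to 1650, so each line sums to 1650/5 = 330.
Row 5 needs 330; the known cells sum to 282, so (5,1) = 48.
Column 1 needs 330; the known cells sum to 291, so (4,1) = 39.
Using column 3: 36 + 45 + 78 + 102 + ? → (3,3) = 330 − 261 = 69.
Column 4 needs 330; the known cells sum to 288, so (2,4) = 42.
Main diagonal must total 330; the given cells sum to 267, so (2,2) = 63.
The remaining cell in row 2 is (2,5) = 330 − 231 = 99.
Row 4: 39 + 78 + 60 + 57 + ? = 330, so (4,2) = 96.
The remaining cell in anti-diagonal is (1,5) = 330 − 255 = 75.
Using row 1: 72 + 36 + 93 + 75 + ? → (1,2) = 330 − 276 = 54.

54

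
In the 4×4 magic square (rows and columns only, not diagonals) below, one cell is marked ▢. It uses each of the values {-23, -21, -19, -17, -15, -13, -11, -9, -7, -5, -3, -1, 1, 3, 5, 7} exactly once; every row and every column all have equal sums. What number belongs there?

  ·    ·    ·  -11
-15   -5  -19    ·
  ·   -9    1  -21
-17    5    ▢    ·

-13

The 16 entries sum to -128, so each line sums to -128/4 = -32.
From row 2, -32 − (-15 + (-5) + (-19)) gives (2,4) = 7.
The remaining cell in row 3 is (3,1) = -32 − (-29) = -3.
Using column 1: -15 + (-3) + (-17) + ? → (1,1) = -32 − (-35) = 3.
Column 2 needs -32; the known cells sum to -9, so (1,2) = -23.
Using column 4: -11 + 7 + (-21) + ? → (4,4) = -32 − (-25) = -7.
The remaining cell in row 1 is (1,3) = -32 − (-31) = -1.
Using row 4: -17 + 5 + (-7) + ? → (4,3) = -32 − (-19) = -13.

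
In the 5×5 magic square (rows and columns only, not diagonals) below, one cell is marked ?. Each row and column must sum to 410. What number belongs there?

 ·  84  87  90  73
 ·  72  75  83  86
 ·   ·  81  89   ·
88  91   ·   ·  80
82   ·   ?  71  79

93

From row 1, 410 − (84 + 87 + 90 + 73) gives (1,1) = 76.
Row 2: 72 + 75 + 83 + 86 + ? = 410, so (2,1) = 94.
Using column 1: 76 + 94 + 88 + 82 + ? → (3,1) = 410 − 340 = 70.
Column 4: 90 + 83 + 89 + 71 + ? = 410, so (4,4) = 77.
The remaining cell in column 5 is (3,5) = 410 − 318 = 92.
Row 3 needs 410; the known cells sum to 332, so (3,2) = 78.
Using row 4: 88 + 91 + 77 + 80 + ? → (4,3) = 410 − 336 = 74.
Column 2 must total 410; the given cells sum to 325, so (5,2) = 85.
Column 3 must total 410; the given cells sum to 317, so (5,3) = 93.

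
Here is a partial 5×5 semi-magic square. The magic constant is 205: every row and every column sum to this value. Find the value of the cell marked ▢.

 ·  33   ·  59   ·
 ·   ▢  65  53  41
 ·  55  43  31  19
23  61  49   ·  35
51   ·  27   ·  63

17

Row 3 needs 205; the known cells sum to 148, so (3,1) = 57.
The remaining cell in row 4 is (4,4) = 205 − 168 = 37.
Column 3 needs 205; the known cells sum to 184, so (1,3) = 21.
Column 4: 59 + 53 + 31 + 37 + ? = 205, so (5,4) = 25.
Column 5 must total 205; the given cells sum to 158, so (1,5) = 47.
From row 1, 205 − (33 + 21 + 59 + 47) gives (1,1) = 45.
The remaining cell in row 5 is (5,2) = 205 − 166 = 39.
From column 1, 205 − (45 + 57 + 23 + 51) gives (2,1) = 29.
From column 2, 205 − (33 + 55 + 61 + 39) gives (2,2) = 17.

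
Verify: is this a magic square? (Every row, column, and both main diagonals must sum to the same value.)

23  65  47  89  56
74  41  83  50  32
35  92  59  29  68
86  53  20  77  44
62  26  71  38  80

Row 1: 23 + 65 + 47 + 89 + 56 = 280.
Row 2: 74 + 41 + 83 + 50 + 32 = 280.
Row 3: 35 + 92 + 59 + 29 + 68 = 283.
Row 4: 86 + 53 + 20 + 77 + 44 = 280.
Row 5: 62 + 26 + 71 + 38 + 80 = 277.
Column 1: 23 + 74 + 35 + 86 + 62 = 280.
Column 2: 65 + 41 + 92 + 53 + 26 = 277.
Column 3: 47 + 83 + 59 + 20 + 71 = 280.
Column 4: 89 + 50 + 29 + 77 + 38 = 283.
Column 5: 56 + 32 + 68 + 44 + 80 = 280.
Main diagonal: 23 + 41 + 59 + 77 + 80 = 280.
Anti-diagonal: 56 + 50 + 59 + 53 + 62 = 280.

No — column 4 sums to 283 but main diagonal sums to 280.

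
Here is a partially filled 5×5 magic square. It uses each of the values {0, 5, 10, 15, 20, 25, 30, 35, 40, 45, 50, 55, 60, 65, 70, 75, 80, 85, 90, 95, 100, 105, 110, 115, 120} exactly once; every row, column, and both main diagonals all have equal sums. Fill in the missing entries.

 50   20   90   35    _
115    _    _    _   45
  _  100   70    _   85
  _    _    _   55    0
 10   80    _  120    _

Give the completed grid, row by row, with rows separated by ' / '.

The 25 entries sum to 1500, so each line sums to 1500/5 = 300.
Row 1 needs 300; the known cells sum to 195, so (1,5) = 105.
Using column 5: 105 + 45 + 85 + 0 + ? → (5,5) = 300 − 235 = 65.
The remaining cell in main diagonal is (2,2) = 300 − 240 = 60.
Using row 5: 10 + 80 + 120 + 65 + ? → (5,3) = 300 − 275 = 25.
From column 2, 300 − (20 + 60 + 100 + 80) gives (4,2) = 40.
The remaining cell in anti-diagonal is (2,4) = 300 − 225 = 75.
Row 2 must total 300; the given cells sum to 295, so (2,3) = 5.
The remaining cell in column 3 is (4,3) = 300 − 190 = 110.
Column 4 must total 300; the given cells sum to 285, so (3,4) = 15.
The remaining cell in row 3 is (3,1) = 300 − 270 = 30.
Row 4 needs 300; the known cells sum to 205, so (4,1) = 95.

50 20 90 35 105 / 115 60 5 75 45 / 30 100 70 15 85 / 95 40 110 55 0 / 10 80 25 120 65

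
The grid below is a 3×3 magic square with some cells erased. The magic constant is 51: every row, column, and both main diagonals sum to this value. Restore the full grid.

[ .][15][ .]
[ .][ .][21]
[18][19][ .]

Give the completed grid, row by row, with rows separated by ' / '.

20 15 16 / 13 17 21 / 18 19 14

Row 3 needs 51; the known cells sum to 37, so (3,3) = 14.
The remaining cell in column 2 is (2,2) = 51 − 34 = 17.
Column 3 must total 51; the given cells sum to 35, so (1,3) = 16.
Main diagonal must total 51; the given cells sum to 31, so (1,1) = 20.
Row 2 must total 51; the given cells sum to 38, so (2,1) = 13.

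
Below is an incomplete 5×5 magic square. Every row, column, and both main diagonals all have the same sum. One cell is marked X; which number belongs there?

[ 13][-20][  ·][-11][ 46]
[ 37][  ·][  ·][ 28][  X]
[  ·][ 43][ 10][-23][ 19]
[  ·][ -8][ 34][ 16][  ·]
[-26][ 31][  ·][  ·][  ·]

-5

Anti-diagonal is complete and sums to 50; that is the magic constant.
From row 1, 50 − (13 + (-20) + (-11) + 46) gives (1,3) = 22.
Row 3 needs 50; the known cells sum to 49, so (3,1) = 1.
Using column 1: 13 + 37 + 1 + (-26) + ? → (4,1) = 50 − 25 = 25.
Using column 2: -20 + 43 + (-8) + 31 + ? → (2,2) = 50 − 46 = 4.
The remaining cell in column 4 is (5,4) = 50 − 10 = 40.
From main diagonal, 50 − (13 + 4 + 10 + 16) gives (5,5) = 7.
The remaining cell in row 4 is (4,5) = 50 − 67 = -17.
Row 5 must total 50; the given cells sum to 52, so (5,3) = -2.
Column 3 needs 50; the known cells sum to 64, so (2,3) = -14.
The remaining cell in column 5 is (2,5) = 50 − 55 = -5.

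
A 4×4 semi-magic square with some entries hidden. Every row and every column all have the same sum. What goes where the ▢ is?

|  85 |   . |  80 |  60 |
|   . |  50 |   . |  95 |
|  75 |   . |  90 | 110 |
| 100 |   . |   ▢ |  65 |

Column 4 is complete and sums to 330; that is the magic constant.
Using row 1: 85 + 80 + 60 + ? → (1,2) = 330 − 225 = 105.
Row 3 must total 330; the given cells sum to 275, so (3,2) = 55.
Using column 1: 85 + 75 + 100 + ? → (2,1) = 330 − 260 = 70.
Column 2: 105 + 50 + 55 + ? = 330, so (4,2) = 120.
The remaining cell in row 2 is (2,3) = 330 − 215 = 115.
Row 4: 100 + 120 + 65 + ? = 330, so (4,3) = 45.

45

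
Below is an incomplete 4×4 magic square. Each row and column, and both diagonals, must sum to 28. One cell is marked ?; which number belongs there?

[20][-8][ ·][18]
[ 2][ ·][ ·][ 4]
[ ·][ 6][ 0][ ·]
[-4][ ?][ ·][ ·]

16

Using row 1: 20 + (-8) + 18 + ? → (1,3) = 28 − 30 = -2.
The remaining cell in column 1 is (3,1) = 28 − 18 = 10.
Anti-diagonal: 18 + 6 + (-4) + ? = 28, so (2,3) = 8.
Using row 2: 2 + 8 + 4 + ? → (2,2) = 28 − 14 = 14.
Using row 3: 10 + 6 + 0 + ? → (3,4) = 28 − 16 = 12.
From column 2, 28 − (-8 + 14 + 6) gives (4,2) = 16.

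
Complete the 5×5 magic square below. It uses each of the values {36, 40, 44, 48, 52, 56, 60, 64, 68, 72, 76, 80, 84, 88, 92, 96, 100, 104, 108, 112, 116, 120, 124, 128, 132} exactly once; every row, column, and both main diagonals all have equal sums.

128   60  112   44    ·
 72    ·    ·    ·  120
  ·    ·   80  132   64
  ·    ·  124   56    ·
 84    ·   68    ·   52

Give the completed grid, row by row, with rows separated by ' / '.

128 60 112 44 76 / 72 104 36 88 120 / 96 48 80 132 64 / 40 92 124 56 108 / 84 116 68 100 52

The 25 entries sum to 2100, so each line sums to 2100/5 = 420.
From row 1, 420 − (128 + 60 + 112 + 44) gives (1,5) = 76.
Column 3: 112 + 80 + 124 + 68 + ? = 420, so (2,3) = 36.
Column 5 must total 420; the given cells sum to 312, so (4,5) = 108.
From main diagonal, 420 − (128 + 80 + 56 + 52) gives (2,2) = 104.
Using row 2: 72 + 104 + 36 + 120 + ? → (2,4) = 420 − 332 = 88.
Column 4: 44 + 88 + 132 + 56 + ? = 420, so (5,4) = 100.
Anti-diagonal: 76 + 88 + 80 + 84 + ? = 420, so (4,2) = 92.
Using row 4: 92 + 124 + 56 + 108 + ? → (4,1) = 420 − 380 = 40.
The remaining cell in row 5 is (5,2) = 420 − 304 = 116.
Column 1 must total 420; the given cells sum to 324, so (3,1) = 96.
From column 2, 420 − (60 + 104 + 92 + 116) gives (3,2) = 48.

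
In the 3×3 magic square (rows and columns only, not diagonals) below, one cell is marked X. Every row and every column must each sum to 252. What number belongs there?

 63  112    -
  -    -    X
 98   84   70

105

Using row 1: 63 + 112 + ? → (1,3) = 252 − 175 = 77.
Using column 1: 63 + 98 + ? → (2,1) = 252 − 161 = 91.
The remaining cell in column 2 is (2,2) = 252 − 196 = 56.
Column 3 needs 252; the known cells sum to 147, so (2,3) = 105.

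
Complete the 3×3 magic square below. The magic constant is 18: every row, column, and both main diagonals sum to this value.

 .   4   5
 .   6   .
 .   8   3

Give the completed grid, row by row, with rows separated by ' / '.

Row 1 must total 18; the given cells sum to 9, so (1,1) = 9.
Row 3: 8 + 3 + ? = 18, so (3,1) = 7.
The remaining cell in column 1 is (2,1) = 18 − 16 = 2.
The remaining cell in column 3 is (2,3) = 18 − 8 = 10.

9 4 5 / 2 6 10 / 7 8 3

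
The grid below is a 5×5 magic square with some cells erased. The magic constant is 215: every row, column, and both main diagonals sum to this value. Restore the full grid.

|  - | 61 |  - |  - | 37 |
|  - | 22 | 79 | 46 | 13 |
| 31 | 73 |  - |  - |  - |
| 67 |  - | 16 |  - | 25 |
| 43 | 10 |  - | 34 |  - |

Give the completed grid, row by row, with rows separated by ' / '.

19 61 28 70 37 / 55 22 79 46 13 / 31 73 40 7 64 / 67 49 16 58 25 / 43 10 52 34 76

Row 2: 22 + 79 + 46 + 13 + ? = 215, so (2,1) = 55.
From column 1, 215 − (55 + 31 + 67 + 43) gives (1,1) = 19.
From column 2, 215 − (61 + 22 + 73 + 10) gives (4,2) = 49.
The remaining cell in anti-diagonal is (3,3) = 215 − 175 = 40.
Using row 4: 67 + 49 + 16 + 25 + ? → (4,4) = 215 − 157 = 58.
From main diagonal, 215 − (19 + 22 + 40 + 58) gives (5,5) = 76.
From row 5, 215 − (43 + 10 + 34 + 76) gives (5,3) = 52.
The remaining cell in column 3 is (1,3) = 215 − 187 = 28.
The remaining cell in column 5 is (3,5) = 215 − 151 = 64.
Row 1 must total 215; the given cells sum to 145, so (1,4) = 70.
The remaining cell in row 3 is (3,4) = 215 − 208 = 7.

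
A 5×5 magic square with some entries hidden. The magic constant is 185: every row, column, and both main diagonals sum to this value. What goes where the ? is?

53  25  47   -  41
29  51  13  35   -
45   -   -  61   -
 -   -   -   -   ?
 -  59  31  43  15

49

Using row 1: 53 + 25 + 47 + 41 + ? → (1,4) = 185 − 166 = 19.
Row 2 must total 185; the given cells sum to 128, so (2,5) = 57.
Row 5 needs 185; the known cells sum to 148, so (5,1) = 37.
The remaining cell in column 1 is (4,1) = 185 − 164 = 21.
Column 4 must total 185; the given cells sum to 158, so (4,4) = 27.
Main diagonal must total 185; the given cells sum to 146, so (3,3) = 39.
Using anti-diagonal: 41 + 35 + 39 + 37 + ? → (4,2) = 185 − 152 = 33.
Column 2 needs 185; the known cells sum to 168, so (3,2) = 17.
Column 3 must total 185; the given cells sum to 130, so (4,3) = 55.
Row 3: 45 + 17 + 39 + 61 + ? = 185, so (3,5) = 23.
Using row 4: 21 + 33 + 55 + 27 + ? → (4,5) = 185 − 136 = 49.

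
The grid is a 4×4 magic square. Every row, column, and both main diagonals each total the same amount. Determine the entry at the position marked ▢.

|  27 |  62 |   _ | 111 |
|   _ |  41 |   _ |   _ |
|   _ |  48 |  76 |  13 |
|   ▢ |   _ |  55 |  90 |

6

Main diagonal is complete and sums to 234; that is the magic constant.
From row 1, 234 − (27 + 62 + 111) gives (1,3) = 34.
The remaining cell in row 3 is (3,1) = 234 − 137 = 97.
Column 2: 62 + 41 + 48 + ? = 234, so (4,2) = 83.
Column 3 needs 234; the known cells sum to 165, so (2,3) = 69.
From column 4, 234 − (111 + 13 + 90) gives (2,4) = 20.
From anti-diagonal, 234 − (111 + 69 + 48) gives (4,1) = 6.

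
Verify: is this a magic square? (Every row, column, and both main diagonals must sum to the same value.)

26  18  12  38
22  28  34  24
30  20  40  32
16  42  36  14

Row 1: 26 + 18 + 12 + 38 = 94.
Row 2: 22 + 28 + 34 + 24 = 108.
Row 3: 30 + 20 + 40 + 32 = 122.
Row 4: 16 + 42 + 36 + 14 = 108.
Column 1: 26 + 22 + 30 + 16 = 94.
Column 2: 18 + 28 + 20 + 42 = 108.
Column 3: 12 + 34 + 40 + 36 = 122.
Column 4: 38 + 24 + 32 + 14 = 108.
Main diagonal: 26 + 28 + 40 + 14 = 108.
Anti-diagonal: 38 + 34 + 20 + 16 = 108.

No — row 4 sums to 108 but row 1 sums to 94.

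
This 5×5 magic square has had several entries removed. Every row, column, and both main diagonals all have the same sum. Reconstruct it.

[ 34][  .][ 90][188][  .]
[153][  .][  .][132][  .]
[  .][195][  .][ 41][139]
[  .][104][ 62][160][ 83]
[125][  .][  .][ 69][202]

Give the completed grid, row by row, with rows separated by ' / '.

Column 4 is already complete: 188 + 132 + 41 + 160 + 69 = 590, so that is the magic constant.
Row 4 needs 590; the known cells sum to 409, so (4,1) = 181.
Column 1 must total 590; the given cells sum to 493, so (3,1) = 97.
Row 3: 97 + 195 + 41 + 139 + ? = 590, so (3,3) = 118.
From main diagonal, 590 − (34 + 118 + 160 + 202) gives (2,2) = 76.
Anti-diagonal must total 590; the given cells sum to 479, so (1,5) = 111.
Row 1 needs 590; the known cells sum to 423, so (1,2) = 167.
Column 2 needs 590; the known cells sum to 542, so (5,2) = 48.
Column 5 needs 590; the known cells sum to 535, so (2,5) = 55.
Row 2: 153 + 76 + 132 + 55 + ? = 590, so (2,3) = 174.
Row 5 must total 590; the given cells sum to 444, so (5,3) = 146.

34 167 90 188 111 / 153 76 174 132 55 / 97 195 118 41 139 / 181 104 62 160 83 / 125 48 146 69 202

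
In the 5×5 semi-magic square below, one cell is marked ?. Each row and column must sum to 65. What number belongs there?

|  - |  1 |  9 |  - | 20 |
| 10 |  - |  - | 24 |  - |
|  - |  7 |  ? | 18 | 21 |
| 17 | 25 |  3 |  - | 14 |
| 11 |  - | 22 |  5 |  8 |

Row 4 must total 65; the given cells sum to 59, so (4,4) = 6.
Row 5: 11 + 22 + 5 + 8 + ? = 65, so (5,2) = 19.
Column 2: 1 + 7 + 25 + 19 + ? = 65, so (2,2) = 13.
Column 4: 24 + 18 + 6 + 5 + ? = 65, so (1,4) = 12.
Column 5 needs 65; the known cells sum to 63, so (2,5) = 2.
Row 1 needs 65; the known cells sum to 42, so (1,1) = 23.
Row 2: 10 + 13 + 24 + 2 + ? = 65, so (2,3) = 16.
Column 1 must total 65; the given cells sum to 61, so (3,1) = 4.
Column 3: 9 + 16 + 3 + 22 + ? = 65, so (3,3) = 15.

15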